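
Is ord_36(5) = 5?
Powers of 5 mod 36: 5^1≡5, 5^2≡25, 5^3≡17, 5^4≡13, 5^5≡29, 5^6≡1. 5^5≡29≢1, so ord ≠ 5. No, the actual order is 6.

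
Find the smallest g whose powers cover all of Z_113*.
g = 3. Powers: [3, 9, 27, 81, 17, 51, 40, 7, 21, 63, ...] generates all 112 non-zero residues.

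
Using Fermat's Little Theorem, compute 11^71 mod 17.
By Fermat: 11^{16} ≡ 1 mod 17. 71 = 4×16 + 7. So 11^{71} ≡ 11^{7} ≡ 3 mod 17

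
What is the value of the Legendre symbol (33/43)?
(33/43) = 33^{21} mod 43 = -1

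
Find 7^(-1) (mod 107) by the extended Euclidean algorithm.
Extended GCD: 7(46) + 107(-3) = 1. So 7^(-1) ≡ 46 (mod 107). Verify: 7 × 46 = 322 ≡ 1 (mod 107)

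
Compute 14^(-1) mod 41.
Since 41 is prime, by Fermat 14^(-1) ≡ 14^{39} ≡ 3 mod 41. Verify: 14 × 3 = 42 ≡ 1 mod 41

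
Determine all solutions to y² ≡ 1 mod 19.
The square roots of 1 mod 19 are 1 and 18. Verify: 1² = 1 ≡ 1 mod 19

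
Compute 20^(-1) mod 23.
Since 23 is prime, by Fermat 20^(-1) ≡ 20^{21} ≡ 15 mod 23. Verify: 20 × 15 = 300 ≡ 1 mod 23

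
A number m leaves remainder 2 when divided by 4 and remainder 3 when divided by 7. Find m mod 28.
M = 4 × 7 = 28. M₁ = 7, y₁ ≡ 3 mod 4. M₂ = 4, y₂ ≡ 2 mod 7. m = 2×7×3 + 3×4×2 ≡ 10 mod 28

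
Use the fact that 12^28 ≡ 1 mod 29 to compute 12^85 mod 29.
By Fermat: 12^{28} ≡ 1 mod 29. 85 = 3×28 + 1. So 12^{85} ≡ 12^{1} ≡ 12 mod 29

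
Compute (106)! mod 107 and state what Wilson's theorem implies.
(106)! mod 107 = 106. Since this equals -1 (mod 107), Wilson confirms 107 is prime.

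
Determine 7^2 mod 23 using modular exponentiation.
7^{2} = 49 ≡ 3 mod 23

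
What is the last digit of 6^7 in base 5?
Using Fermat: 6^{4} ≡ 1 (mod 5). 7 ≡ 3 (mod 4). So 6^{7} ≡ 6^{3} ≡ 1 (mod 5)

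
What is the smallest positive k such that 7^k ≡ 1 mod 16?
Powers of 7 mod 16: 7^1≡7, 7^2≡1. Order = 2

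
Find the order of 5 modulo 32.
Powers of 5 mod 32: 5^1≡5, 5^2≡25, 5^3≡29, 5^4≡17, 5^5≡21, 5^6≡9, 5^7≡13, 5^8≡1. ord_32(5) = 8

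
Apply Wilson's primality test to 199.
(198)! mod 199 = 198. Since 198 ≡ -1 (mod 199), 199 is prime.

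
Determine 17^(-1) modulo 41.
Since 41 is prime, by Fermat 17^(-1) ≡ 17^{39} ≡ 29 mod 41. Verify: 17 × 29 = 493 ≡ 1 mod 41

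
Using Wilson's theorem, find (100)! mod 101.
By Wilson's theorem, (100)! ≡ -1 ≡ 100 (mod 101)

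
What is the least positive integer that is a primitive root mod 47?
g = 5. Powers: [5, 25, 31, 14, 23, 21, 11, 8, 40, 12, ...] generates all 46 non-zero residues.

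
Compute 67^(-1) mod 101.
Since 101 is prime, by Fermat 67^(-1) ≡ 67^{99} ≡ 98 mod 101. Verify: 67 × 98 = 6566 ≡ 1 mod 101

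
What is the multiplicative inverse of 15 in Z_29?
Since 29 is prime, by Fermat 15^(-1) ≡ 15^{27} ≡ 2 (mod 29). Verify: 15 × 2 = 30 ≡ 1 (mod 29)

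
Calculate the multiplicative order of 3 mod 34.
Powers of 3 mod 34: 3^1≡3, 3^2≡9, 3^3≡27, 3^4≡13, 3^5≡5, 3^6≡15, 3^7≡11, 3^8≡33, 3^9≡31, 3^10≡25, 3^11≡7, 3^12≡21, 3^13≡29, 3^14≡19, 3^15≡23, 3^16≡1. ord_34(3) = 16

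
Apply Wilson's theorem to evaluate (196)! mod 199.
(198)! = (196)! × (197) × (198) ≡ -1 mod 199. So (196)! ≡ -1 × [(198)(197)]^(-1) ≡ 99 mod 199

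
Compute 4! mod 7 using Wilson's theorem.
(6)! = (4)! × (5) × (6) ≡ -1 mod 7. So (4)! ≡ -1 × [(6)(5)]^(-1) ≡ 3 mod 7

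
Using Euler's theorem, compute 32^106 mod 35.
By Euler: 32^{24} ≡ 1 (mod 35) since gcd(32, 35) = 1. 106 = 4×24 + 10. So 32^{106} ≡ 32^{10} ≡ 4 (mod 35)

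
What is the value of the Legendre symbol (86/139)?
(86/139) = 86^{69} mod 139 = 1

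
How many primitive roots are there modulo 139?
There are φ(139-1) = φ(138) = 44 primitive roots modulo 139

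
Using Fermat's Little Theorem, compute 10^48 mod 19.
By Fermat: 10^{18} ≡ 1 (mod 19). 48 = 2×18 + 12. So 10^{48} ≡ 10^{12} ≡ 7 (mod 19)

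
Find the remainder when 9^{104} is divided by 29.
By Fermat: 9^{28} ≡ 1 mod 29. 104 = 3×28 + 20. So 9^{104} ≡ 9^{20} ≡ 16 mod 29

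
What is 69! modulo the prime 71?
(70)! = (69)! × (70) ≡ -1 mod 71. So (69)! ≡ -1 × (70)^(-1) ≡ (-1)×(-1) = 1 mod 71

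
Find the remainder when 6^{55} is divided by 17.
By Fermat: 6^{16} ≡ 1 (mod 17). 55 = 3×16 + 7. So 6^{55} ≡ 6^{7} ≡ 14 (mod 17)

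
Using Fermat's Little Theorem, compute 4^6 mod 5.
By Fermat: 4^{4} ≡ 1 (mod 5). So 4^{6} = 4^{4} · 4^{2} ≡ 4^{2} ≡ 1 (mod 5)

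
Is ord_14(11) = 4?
Powers of 11 mod 14: 11^1≡11, 11^2≡9, 11^3≡1. Already 11^3≡1, so the order is 3 < 4. No, the actual order is 3.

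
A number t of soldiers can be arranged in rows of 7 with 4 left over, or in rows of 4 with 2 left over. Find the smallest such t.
M = 7 × 4 = 28. M₁ = 4, y₁ ≡ 2 mod 7. M₂ = 7, y₂ ≡ 3 mod 4. t = 4×4×2 + 2×7×3 ≡ 18 mod 28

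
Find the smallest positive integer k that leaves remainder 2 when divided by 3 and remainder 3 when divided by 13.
M = 3 × 13 = 39. M₁ = 13, y₁ ≡ 1 (mod 3). M₂ = 3, y₂ ≡ 9 (mod 13). k = 2×13×1 + 3×3×9 ≡ 29 (mod 39)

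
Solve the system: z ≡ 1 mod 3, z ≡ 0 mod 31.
M = 3 × 31 = 93. M₁ = 31, y₁ ≡ 1 mod 3. M₂ = 3, y₂ ≡ 21 mod 31. z = 1×31×1 + 0×3×21 ≡ 31 mod 93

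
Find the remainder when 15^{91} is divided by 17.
By Fermat: 15^{16} ≡ 1 (mod 17). 91 = 5×16 + 11. So 15^{91} ≡ 15^{11} ≡ 9 (mod 17)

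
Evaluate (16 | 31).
(16/31) = 16^{15} mod 31 = 1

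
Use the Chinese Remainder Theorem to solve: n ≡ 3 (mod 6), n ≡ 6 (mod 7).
M = 6 × 7 = 42. M₁ = 7, y₁ ≡ 1 (mod 6). M₂ = 6, y₂ ≡ 6 (mod 7). n = 3×7×1 + 6×6×6 ≡ 27 (mod 42)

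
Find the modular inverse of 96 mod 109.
Since 109 is prime, by Fermat 96^(-1) ≡ 96^{107} ≡ 67 mod 109. Verify: 96 × 67 = 6432 ≡ 1 mod 109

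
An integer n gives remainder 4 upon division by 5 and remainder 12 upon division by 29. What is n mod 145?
M = 5 × 29 = 145. M₁ = 29, y₁ ≡ 4 mod 5. M₂ = 5, y₂ ≡ 6 mod 29. n = 4×29×4 + 12×5×6 ≡ 99 mod 145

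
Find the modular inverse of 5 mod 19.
Since 19 is prime, by Fermat 5^(-1) ≡ 5^{17} ≡ 4 mod 19. Verify: 5 × 4 = 20 ≡ 1 mod 19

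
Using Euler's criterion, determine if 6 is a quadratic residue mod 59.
By Euler's criterion: 6^{29} ≡ 58 (mod 59). Since this equals -1 (≡ 58), 6 is not a QR.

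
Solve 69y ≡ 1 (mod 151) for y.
Since 151 is prime, by Fermat 69^(-1) ≡ 69^{149} ≡ 116 (mod 151). Verify: 69 × 116 = 8004 ≡ 1 (mod 151)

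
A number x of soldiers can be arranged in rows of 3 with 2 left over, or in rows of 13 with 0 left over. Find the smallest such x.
M = 3 × 13 = 39. M₁ = 13, y₁ ≡ 1 (mod 3). M₂ = 3, y₂ ≡ 9 (mod 13). x = 2×13×1 + 0×3×9 ≡ 26 (mod 39)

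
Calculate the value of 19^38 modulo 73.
By repeated squaring mod 73: 19^{1}≡19, 19^{2}≡69, 19^{4}≡16, 19^{8}≡37, 19^{16}≡55, 19^{32}≡32. Then 19^{38} = 19^{32+4+2} ≡ 32 × 16 × 69 ≡ 69 mod 73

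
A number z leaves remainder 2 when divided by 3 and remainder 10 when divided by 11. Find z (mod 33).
M = 3 × 11 = 33. M₁ = 11, y₁ ≡ 2 (mod 3). M₂ = 3, y₂ ≡ 4 (mod 11). z = 2×11×2 + 10×3×4 ≡ 32 (mod 33)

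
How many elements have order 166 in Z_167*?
Number of primitive roots mod 167 = φ(p-1) = φ(166) = 82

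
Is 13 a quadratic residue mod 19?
By Euler's criterion: 13^{9} ≡ 18 (mod 19). Since this equals -1 (≡ 18), 13 is not a QR.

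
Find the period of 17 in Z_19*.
Powers of 17 mod 19: 17^1≡17, 17^2≡4, 17^3≡11, 17^4≡16, 17^5≡6, 17^6≡7, 17^7≡5, 17^8≡9, 17^9≡1. ord_19(17) = 9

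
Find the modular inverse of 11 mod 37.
Since 37 is prime, by Fermat 11^(-1) ≡ 11^{35} ≡ 27 (mod 37). Verify: 11 × 27 = 297 ≡ 1 (mod 37)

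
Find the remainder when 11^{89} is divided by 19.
By Fermat: 11^{18} ≡ 1 mod 19. 89 = 4×18 + 17. So 11^{89} ≡ 11^{17} ≡ 7 mod 19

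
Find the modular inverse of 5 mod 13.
Since 13 is prime, by Fermat 5^(-1) ≡ 5^{11} ≡ 8 (mod 13). Verify: 5 × 8 = 40 ≡ 1 (mod 13)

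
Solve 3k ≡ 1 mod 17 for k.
Since 17 is prime, by Fermat 3^(-1) ≡ 3^{15} ≡ 6 mod 17. Verify: 3 × 6 = 18 ≡ 1 mod 17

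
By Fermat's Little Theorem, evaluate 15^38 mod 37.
By Fermat: 15^{36} ≡ 1 mod 37. So 15^{38} = 15^{36} · 15^{2} ≡ 15^{2} ≡ 3 mod 37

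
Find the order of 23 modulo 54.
Powers of 23 mod 54: 23^1≡23, 23^2≡43, 23^3≡17, 23^4≡13, 23^5≡29, 23^6≡19, 23^7≡5, 23^8≡7, 23^9≡53, 23^10≡31, 23^11≡11, 23^12≡37, 23^13≡41, 23^14≡25, 23^15≡35, 23^16≡49, 23^17≡47, 23^18≡1. ord_54(23) = 18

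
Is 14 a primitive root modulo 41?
14^{8} ≡ 1 mod 41 and 8 < 40, so ord_41(14) = 8 ≠ 40 and 14 is not a primitive root.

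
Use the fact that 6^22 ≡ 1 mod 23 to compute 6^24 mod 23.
By Fermat: 6^{22} ≡ 1 mod 23. So 6^{24} = 6^{22} · 6^{2} ≡ 6^{2} ≡ 13 mod 23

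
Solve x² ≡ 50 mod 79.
The square roots of 50 mod 79 are 45 and 34. Verify: 45² = 2025 ≡ 50 mod 79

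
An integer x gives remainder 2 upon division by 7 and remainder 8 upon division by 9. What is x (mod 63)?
M = 7 × 9 = 63. M₁ = 9, y₁ ≡ 4 (mod 7). M₂ = 7, y₂ ≡ 4 (mod 9). x = 2×9×4 + 8×7×4 ≡ 44 (mod 63)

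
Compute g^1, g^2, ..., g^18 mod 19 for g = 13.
13^1, 13^2, ..., 13^{18} mod 19: [13, 17, 12, 4, 14, 11, 10, 16, 18, 6, 2, 7, 15, 5, 8, 9, 3, 1]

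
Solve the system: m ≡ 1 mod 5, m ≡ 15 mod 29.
M = 5 × 29 = 145. M₁ = 29, y₁ ≡ 4 mod 5. M₂ = 5, y₂ ≡ 6 mod 29. m = 1×29×4 + 15×5×6 ≡ 131 mod 145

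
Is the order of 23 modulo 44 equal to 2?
Powers of 23 mod 44: 23^1≡23, 23^2≡1. First k with 23^k≡1 is k=2. Yes, ord_44(23) = 2.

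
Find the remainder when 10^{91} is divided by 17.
By Fermat: 10^{16} ≡ 1 mod 17. 91 = 5×16 + 11. So 10^{91} ≡ 10^{11} ≡ 3 mod 17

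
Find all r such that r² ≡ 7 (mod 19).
The square roots of 7 mod 19 are 11 and 8. Verify: 11² = 121 ≡ 7 (mod 19)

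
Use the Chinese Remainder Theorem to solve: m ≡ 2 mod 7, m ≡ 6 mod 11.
M = 7 × 11 = 77. M₁ = 11, y₁ ≡ 2 mod 7. M₂ = 7, y₂ ≡ 8 mod 11. m = 2×11×2 + 6×7×8 ≡ 72 mod 77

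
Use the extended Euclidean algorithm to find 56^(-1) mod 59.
Extended GCD: 56(-20) + 59(19) = 1. So 56^(-1) ≡ -20 ≡ 39 mod 59. Verify: 56 × 39 = 2184 ≡ 1 mod 59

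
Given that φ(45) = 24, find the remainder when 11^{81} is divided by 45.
By Euler: 11^{24} ≡ 1 mod 45 since gcd(11, 45) = 1. 81 = 3×24 + 9. So 11^{81} ≡ 11^{9} ≡ 26 mod 45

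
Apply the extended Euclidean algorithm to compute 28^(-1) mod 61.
Extended GCD: 28(24) + 61(-11) = 1. So 28^(-1) ≡ 24 mod 61. Verify: 28 × 24 = 672 ≡ 1 mod 61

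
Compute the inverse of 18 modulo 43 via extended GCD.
Extended GCD: 18(12) + 43(-5) = 1. So 18^(-1) ≡ 12 mod 43. Verify: 18 × 12 = 216 ≡ 1 mod 43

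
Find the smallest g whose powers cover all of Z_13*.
g = 2. For each prime q|12: 2^{6}≡12, 2^{4}≡3, none ≡ 1, so ord_13(2) = 12 and 2 is a primitive root.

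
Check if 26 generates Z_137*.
ord_137(26) divides 136. For each prime q|136: 26^{68}≡136, 26^{8}≡122, none ≡ 1. So 26 has order 136 and is a primitive root mod 137.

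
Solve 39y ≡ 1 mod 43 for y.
Since 43 is prime, by Fermat 39^(-1) ≡ 39^{41} ≡ 32 mod 43. Verify: 39 × 32 = 1248 ≡ 1 mod 43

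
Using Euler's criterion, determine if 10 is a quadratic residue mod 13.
By Euler's criterion: 10^{6} ≡ 1 (mod 13). Since this equals 1, 10 is a QR.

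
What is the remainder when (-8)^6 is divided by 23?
By repeated squaring (mod 23): (-8)^{1}≡15, (-8)^{2}≡18, (-8)^{4}≡2. Then (-8)^{6} = (-8)^{4+2} ≡ 2 × 18 ≡ 13 (mod 23)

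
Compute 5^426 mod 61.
Using Fermat: 5^{60} ≡ 1 mod 61. 426 ≡ 6 mod 60. So 5^{426} ≡ 5^{6} ≡ 9 mod 61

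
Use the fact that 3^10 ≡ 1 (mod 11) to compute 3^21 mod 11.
By Fermat: 3^{10} ≡ 1 (mod 11). 21 = 2×10 + 1. So 3^{21} ≡ 3^{1} ≡ 3 (mod 11)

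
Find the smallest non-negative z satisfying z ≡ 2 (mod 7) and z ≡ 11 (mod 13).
M = 7 × 13 = 91. M₁ = 13, y₁ ≡ 6 (mod 7). M₂ = 7, y₂ ≡ 2 (mod 13). z = 2×13×6 + 11×7×2 ≡ 37 (mod 91)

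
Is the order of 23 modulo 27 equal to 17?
Powers of 23 mod 27: 23^1≡23, 23^2≡16, 23^3≡17, 23^4≡13, 23^5≡2, 23^6≡19, 23^7≡5, 23^8≡7, 23^9≡26, 23^10≡4, 23^11≡11, 23^12≡10, 23^13≡14, 23^14≡25, 23^15≡8, 23^16≡22, 23^17≡20, 23^18≡1. 23^17≡20≢1, so ord ≠ 17. No, the actual order is 18.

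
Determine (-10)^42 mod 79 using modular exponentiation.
By repeated squaring mod 79: (-10)^{1}≡69, (-10)^{2}≡21, (-10)^{4}≡46, (-10)^{8}≡62, (-10)^{16}≡52, (-10)^{32}≡18. Then (-10)^{42} = (-10)^{32+8+2} ≡ 18 × 62 × 21 ≡ 52 mod 79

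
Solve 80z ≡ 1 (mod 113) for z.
Since 113 is prime, by Fermat 80^(-1) ≡ 80^{111} ≡ 89 (mod 113). Verify: 80 × 89 = 7120 ≡ 1 (mod 113)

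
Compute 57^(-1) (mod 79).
Since 79 is prime, by Fermat 57^(-1) ≡ 57^{77} ≡ 61 (mod 79). Verify: 57 × 61 = 3477 ≡ 1 (mod 79)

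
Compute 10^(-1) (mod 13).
Since 13 is prime, by Fermat 10^(-1) ≡ 10^{11} ≡ 4 (mod 13). Verify: 10 × 4 = 40 ≡ 1 (mod 13)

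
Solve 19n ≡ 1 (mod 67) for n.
Since 67 is prime, by Fermat 19^(-1) ≡ 19^{65} ≡ 60 (mod 67). Verify: 19 × 60 = 1140 ≡ 1 (mod 67)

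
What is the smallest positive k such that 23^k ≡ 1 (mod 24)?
Powers of 23 mod 24: 23^1≡23, 23^2≡1. Order = 2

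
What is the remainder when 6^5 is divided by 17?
By repeated squaring mod 17: 6^{1}≡6, 6^{2}≡2, 6^{4}≡4. Then 6^{5} = 6^{4+1} ≡ 4 × 6 ≡ 7 mod 17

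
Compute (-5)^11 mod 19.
By repeated squaring (mod 19): (-5)^{1}≡14, (-5)^{2}≡6, (-5)^{4}≡17, (-5)^{8}≡4. Then (-5)^{11} = (-5)^{8+2+1} ≡ 4 × 6 × 14 ≡ 13 (mod 19)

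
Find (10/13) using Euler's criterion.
(10/13) = 10^{6} mod 13 = 1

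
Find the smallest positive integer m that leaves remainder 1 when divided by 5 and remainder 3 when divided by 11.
M = 5 × 11 = 55. M₁ = 11, y₁ ≡ 1 (mod 5). M₂ = 5, y₂ ≡ 9 (mod 11). m = 1×11×1 + 3×5×9 ≡ 36 (mod 55)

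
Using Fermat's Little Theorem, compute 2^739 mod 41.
By Fermat: 2^{40} ≡ 1 mod 41. 739 ≡ 19 mod 40. So 2^{739} ≡ 2^{19} ≡ 21 mod 41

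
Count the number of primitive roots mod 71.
A prime p has φ(p-1) primitive roots; here φ(70) = 24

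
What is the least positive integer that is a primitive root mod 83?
g = 2. For each prime q|82: 2^{41}≡82, 2^{2}≡4, none ≡ 1, so ord_83(2) = 82 and 2 is a primitive root.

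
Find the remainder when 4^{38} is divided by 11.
By Fermat: 4^{10} ≡ 1 (mod 11). 38 = 3×10 + 8. So 4^{38} ≡ 4^{8} ≡ 9 (mod 11)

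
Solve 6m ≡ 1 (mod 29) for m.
Since 29 is prime, by Fermat 6^(-1) ≡ 6^{27} ≡ 5 (mod 29). Verify: 6 × 5 = 30 ≡ 1 (mod 29)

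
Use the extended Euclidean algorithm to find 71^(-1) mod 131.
Extended GCD: 71(24) + 131(-13) = 1. So 71^(-1) ≡ 24 (mod 131). Verify: 71 × 24 = 1704 ≡ 1 (mod 131)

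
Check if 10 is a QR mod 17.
By Euler's criterion: 10^{8} ≡ 16 (mod 17). Since this equals -1 (≡ 16), 10 is not a QR.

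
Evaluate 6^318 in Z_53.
Using Fermat: 6^{52} ≡ 1 mod 53. 318 ≡ 6 mod 52. So 6^{318} ≡ 6^{6} ≡ 16 mod 53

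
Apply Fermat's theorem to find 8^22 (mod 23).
By Fermat's Little Theorem, 8^{22} ≡ 1 (mod 23) since 23 is prime and gcd(8, 23) = 1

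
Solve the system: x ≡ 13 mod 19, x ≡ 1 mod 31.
M = 19 × 31 = 589. M₁ = 31, y₁ ≡ 8 mod 19. M₂ = 19, y₂ ≡ 18 mod 31. x = 13×31×8 + 1×19×18 ≡ 32 mod 589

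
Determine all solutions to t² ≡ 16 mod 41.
The square roots of 16 mod 41 are 37 and 4. Verify: 37² = 1369 ≡ 16 mod 41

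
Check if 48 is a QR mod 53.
By Euler's criterion: 48^{26} ≡ 52 mod 53. Since this equals -1 (≡ 52), 48 is not a QR.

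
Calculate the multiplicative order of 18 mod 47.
Powers of 18 mod 47: 18^1≡18, 18^2≡42, 18^3≡4, 18^4≡25, 18^5≡27, 18^6≡16, 18^7≡6, 18^8≡14, 18^9≡17, 18^10≡24, 18^11≡9, 18^12≡21, 18^13≡2, 18^14≡36, 18^15≡37, 18^16≡8, 18^17≡3, 18^18≡7, 18^19≡32, 18^20≡12, 18^21≡28, 18^22≡34, 18^23≡1. So the order of 18 is 23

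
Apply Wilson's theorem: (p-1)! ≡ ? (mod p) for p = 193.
By Wilson's theorem, (192)! ≡ -1 ≡ 192 (mod 193)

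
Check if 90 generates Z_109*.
90^{36} ≡ 1 mod 109 and 36 < 108, so ord_109(90) = 36 ≠ 108 and 90 is not a primitive root.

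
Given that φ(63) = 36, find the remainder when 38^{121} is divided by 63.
By Euler: 38^{36} ≡ 1 (mod 63) since gcd(38, 63) = 1. 121 = 3×36 + 13. So 38^{121} ≡ 38^{13} ≡ 38 (mod 63)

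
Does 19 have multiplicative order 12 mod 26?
Powers of 19 mod 26: 19^1≡19, 19^2≡23, 19^3≡21, 19^4≡9, 19^5≡15, 19^6≡25, 19^7≡7, 19^8≡3, 19^9≡5, 19^10≡17, 19^11≡11, 19^12≡1. First k with 19^k≡1 is k=12. Yes, ord_26(19) = 12.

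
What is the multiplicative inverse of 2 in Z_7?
Since 7 is prime, by Fermat 2^(-1) ≡ 2^{5} ≡ 4 (mod 7). Verify: 2 × 4 = 8 ≡ 1 (mod 7)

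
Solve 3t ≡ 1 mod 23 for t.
Since 23 is prime, by Fermat 3^(-1) ≡ 3^{21} ≡ 8 mod 23. Verify: 3 × 8 = 24 ≡ 1 mod 23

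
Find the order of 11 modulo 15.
Powers of 11 mod 15: 11^1≡11, 11^2≡1. So the order of 11 is 2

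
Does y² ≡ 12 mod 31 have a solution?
By Euler's criterion: 12^{15} ≡ 30 mod 31. Since this equals -1 (≡ 30), 12 is not a QR.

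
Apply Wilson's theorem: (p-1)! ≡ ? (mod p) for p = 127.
By Wilson's theorem, (126)! ≡ -1 ≡ 126 mod 127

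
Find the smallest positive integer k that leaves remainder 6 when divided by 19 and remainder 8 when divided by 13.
M = 19 × 13 = 247. M₁ = 13, y₁ ≡ 3 mod 19. M₂ = 19, y₂ ≡ 11 mod 13. k = 6×13×3 + 8×19×11 ≡ 177 mod 247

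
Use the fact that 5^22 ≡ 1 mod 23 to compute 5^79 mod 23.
By Fermat: 5^{22} ≡ 1 mod 23. 79 = 3×22 + 13. So 5^{79} ≡ 5^{13} ≡ 21 mod 23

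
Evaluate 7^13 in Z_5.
Using Fermat: 7^{4} ≡ 1 mod 5. 13 ≡ 1 mod 4. So 7^{13} ≡ 7^{1} ≡ 2 mod 5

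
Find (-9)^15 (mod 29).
By repeated squaring (mod 29): (-9)^{1}≡20, (-9)^{2}≡23, (-9)^{4}≡7, (-9)^{8}≡20. Then (-9)^{15} = (-9)^{8+4+2+1} ≡ 20 × 7 × 23 × 20 ≡ 20 (mod 29)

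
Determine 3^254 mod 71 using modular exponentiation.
Using Fermat: 3^{70} ≡ 1 (mod 71). 254 ≡ 44 (mod 70). So 3^{254} ≡ 3^{44} ≡ 16 (mod 71)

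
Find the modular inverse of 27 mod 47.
Since 47 is prime, by Fermat 27^(-1) ≡ 27^{45} ≡ 7 mod 47. Verify: 27 × 7 = 189 ≡ 1 mod 47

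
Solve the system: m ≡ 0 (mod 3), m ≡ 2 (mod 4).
M = 3 × 4 = 12. M₁ = 4, y₁ ≡ 1 (mod 3). M₂ = 3, y₂ ≡ 3 (mod 4). m = 0×4×1 + 2×3×3 ≡ 6 (mod 12)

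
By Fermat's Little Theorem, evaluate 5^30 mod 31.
By Fermat's Little Theorem, 5^{30} ≡ 1 (mod 31) since 31 is prime and gcd(5, 31) = 1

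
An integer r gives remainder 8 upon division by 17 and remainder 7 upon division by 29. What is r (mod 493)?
M = 17 × 29 = 493. M₁ = 29, y₁ ≡ 10 (mod 17). M₂ = 17, y₂ ≡ 12 (mod 29). r = 8×29×10 + 7×17×12 ≡ 297 (mod 493)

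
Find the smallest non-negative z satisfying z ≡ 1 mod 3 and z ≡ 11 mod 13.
M = 3 × 13 = 39. M₁ = 13, y₁ ≡ 1 mod 3. M₂ = 3, y₂ ≡ 9 mod 13. z = 1×13×1 + 11×3×9 ≡ 37 mod 39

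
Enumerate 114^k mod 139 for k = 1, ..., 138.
114^1, 114^2, ..., 114^{138} mod 139: [114, 69, 82, 35, 98, 52, 90, 113, 94, 13, 92, 63, 93, 38, 23, 120, 58, 79, 110, 30, 84, 124, 97, 77, 21, 31, 59, 54, 40, 112, 119, 83, 10, 28, 134, 125, 72, 7, 103, 66, 18, 106, 130, 86, 74, 96, 102, 91, 88, 24, 95, 127, 22, 6, 128, 136, 75, 71, 32, 34, 123, 122, 8, 78, 135, 100, 2, 89, 138, 25, 70, 57, 104, 41, 87, 49, 26, 45, 126, 47, 76, 46, 101, 116, 19, 81, 60, 29, 109, 55, 15, 42, 62, 118, 108, 80, 85, 99, 27, 20, 56, 129, 111, 5, 14, 67, 132, 36, 73, 121, 33, 9, 53, 65, 43, 37, 48, 51, 115, 44, 12, 117, 133, 11, 3, 64, 68, 107, 105, 16, 17, 131, 61, 4, 39, 137, 50, 1]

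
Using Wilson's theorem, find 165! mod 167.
(166)! = (165)! × (166) ≡ -1 (mod 167). So (165)! ≡ -1 × (166)^(-1) ≡ (-1)×(-1) = 1 (mod 167)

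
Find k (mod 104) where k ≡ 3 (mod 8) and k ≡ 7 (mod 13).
M = 8 × 13 = 104. M₁ = 13, y₁ ≡ 5 (mod 8). M₂ = 8, y₂ ≡ 5 (mod 13). k = 3×13×5 + 7×8×5 ≡ 59 (mod 104)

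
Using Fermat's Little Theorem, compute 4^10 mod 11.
By Fermat's Little Theorem, 4^{10} ≡ 1 mod 11 since 11 is prime and gcd(4, 11) = 1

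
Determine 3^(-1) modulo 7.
Since 7 is prime, by Fermat 3^(-1) ≡ 3^{5} ≡ 5 mod 7. Verify: 3 × 5 = 15 ≡ 1 mod 7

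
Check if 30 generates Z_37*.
30^{18} ≡ 1 mod 37 and 18 < 36, so ord_37(30) = 18 ≠ 36 and 30 is not a primitive root.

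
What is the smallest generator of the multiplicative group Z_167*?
g = 5. For each prime q|166: 5^{83}≡166, 5^{2}≡25, none ≡ 1, so ord_167(5) = 166 and 5 is a primitive root.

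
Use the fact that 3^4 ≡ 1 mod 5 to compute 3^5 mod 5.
By Fermat: 3^{4} ≡ 1 mod 5. So 3^{5} = 3^{4} · 3^{1} ≡ 3^{1} ≡ 3 mod 5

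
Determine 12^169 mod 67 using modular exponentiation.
Using Fermat: 12^{66} ≡ 1 (mod 67). 169 ≡ 37 (mod 66). So 12^{169} ≡ 12^{37} ≡ 34 (mod 67)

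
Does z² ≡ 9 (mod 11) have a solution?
By Euler's criterion: 9^{5} ≡ 1 (mod 11). Since this equals 1, 9 is a QR.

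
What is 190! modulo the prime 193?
(192)! = (190)! × (191) × (192) ≡ -1 (mod 193). So (190)! ≡ -1 × [(192)(191)]^(-1) ≡ 96 (mod 193)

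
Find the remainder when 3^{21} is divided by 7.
By Fermat: 3^{6} ≡ 1 mod 7. 21 = 3×6 + 3. So 3^{21} ≡ 3^{3} ≡ 6 mod 7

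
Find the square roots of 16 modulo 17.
The square roots of 16 mod 17 are 4 and 13. Verify: 4² = 16 ≡ 16 mod 17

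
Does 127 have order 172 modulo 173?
ord_173(127) divides 172. For each prime q|172: 127^{86}≡172, 127^{4}≡43, none ≡ 1. So 127 has order 172 and is a primitive root mod 173.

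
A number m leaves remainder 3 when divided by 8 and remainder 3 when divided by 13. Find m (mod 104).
M = 8 × 13 = 104. M₁ = 13, y₁ ≡ 5 (mod 8). M₂ = 8, y₂ ≡ 5 (mod 13). m = 3×13×5 + 3×8×5 ≡ 3 (mod 104)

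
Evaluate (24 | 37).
(24/37) = 24^{18} mod 37 = -1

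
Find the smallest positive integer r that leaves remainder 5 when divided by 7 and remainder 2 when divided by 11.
M = 7 × 11 = 77. M₁ = 11, y₁ ≡ 2 (mod 7). M₂ = 7, y₂ ≡ 8 (mod 11). r = 5×11×2 + 2×7×8 ≡ 68 (mod 77)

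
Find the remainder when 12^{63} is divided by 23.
By Fermat: 12^{22} ≡ 1 mod 23. 63 = 2×22 + 19. So 12^{63} ≡ 12^{19} ≡ 8 mod 23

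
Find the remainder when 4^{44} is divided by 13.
By Fermat: 4^{12} ≡ 1 mod 13. 44 = 3×12 + 8. So 4^{44} ≡ 4^{8} ≡ 3 mod 13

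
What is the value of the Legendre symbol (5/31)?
(5/31) = 5^{15} mod 31 = 1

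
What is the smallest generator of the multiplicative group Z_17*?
g = 3. For each prime q|16: 3^{8}≡16, none ≡ 1, so ord_17(3) = 16 and 3 is a primitive root.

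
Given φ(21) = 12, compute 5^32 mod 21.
By Euler: 5^{12} ≡ 1 mod 21 since gcd(5, 21) = 1. 32 = 2×12 + 8. So 5^{32} ≡ 5^{8} ≡ 4 mod 21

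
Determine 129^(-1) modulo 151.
Since 151 is prime, by Fermat 129^(-1) ≡ 129^{149} ≡ 48 (mod 151). Verify: 129 × 48 = 6192 ≡ 1 (mod 151)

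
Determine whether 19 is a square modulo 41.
By Euler's criterion: 19^{20} ≡ 40 (mod 41). Since this equals -1 (≡ 40), 19 is not a QR.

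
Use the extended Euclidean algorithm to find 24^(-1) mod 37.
Extended GCD: 24(17) + 37(-11) = 1. So 24^(-1) ≡ 17 mod 37. Verify: 24 × 17 = 408 ≡ 1 mod 37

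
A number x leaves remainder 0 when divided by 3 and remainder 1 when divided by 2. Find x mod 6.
M = 3 × 2 = 6. M₁ = 2, y₁ ≡ 2 mod 3. M₂ = 3, y₂ ≡ 1 mod 2. x = 0×2×2 + 1×3×1 ≡ 3 mod 6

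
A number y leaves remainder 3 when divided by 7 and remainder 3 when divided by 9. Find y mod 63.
M = 7 × 9 = 63. M₁ = 9, y₁ ≡ 4 mod 7. M₂ = 7, y₂ ≡ 4 mod 9. y = 3×9×4 + 3×7×4 ≡ 3 mod 63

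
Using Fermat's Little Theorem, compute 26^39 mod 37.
By Fermat: 26^{36} ≡ 1 (mod 37). So 26^{39} = 26^{36} · 26^{3} ≡ 26^{3} ≡ 1 (mod 37)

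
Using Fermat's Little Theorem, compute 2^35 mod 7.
By Fermat: 2^{6} ≡ 1 mod 7. 35 = 5×6 + 5. So 2^{35} ≡ 2^{5} ≡ 4 mod 7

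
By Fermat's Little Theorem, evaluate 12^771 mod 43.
By Fermat: 12^{42} ≡ 1 (mod 43). 771 ≡ 15 (mod 42). So 12^{771} ≡ 12^{15} ≡ 2 (mod 43)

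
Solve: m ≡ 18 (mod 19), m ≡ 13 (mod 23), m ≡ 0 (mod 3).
M = 19 × 23 × 3 = 1311. M₁ = 69, y₁ ≡ 8 (mod 19). M₂ = 57, y₂ ≡ 21 (mod 23). M₃ = 437, y₃ ≡ 2 (mod 3). m = 18×69×8 + 13×57×21 + 0×437×2 ≡ 588 (mod 1311)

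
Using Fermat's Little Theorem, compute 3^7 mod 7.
By Fermat: 3^{6} ≡ 1 (mod 7). So 3^{7} = 3^{6} · 3^{1} ≡ 3^{1} ≡ 3 (mod 7)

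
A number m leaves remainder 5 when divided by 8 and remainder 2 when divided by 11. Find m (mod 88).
M = 8 × 11 = 88. M₁ = 11, y₁ ≡ 3 (mod 8). M₂ = 8, y₂ ≡ 7 (mod 11). m = 5×11×3 + 2×8×7 ≡ 13 (mod 88)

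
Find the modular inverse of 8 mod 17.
Since 17 is prime, by Fermat 8^(-1) ≡ 8^{15} ≡ 15 (mod 17). Verify: 8 × 15 = 120 ≡ 1 (mod 17)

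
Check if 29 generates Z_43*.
ord_43(29) divides 42. For each prime q|42: 29^{21}≡42, 29^{14}≡6, 29^{6}≡21, none ≡ 1. So 29 has order 42 and is a primitive root mod 43.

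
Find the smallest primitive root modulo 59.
g = 2. For each prime q|58: 2^{29}≡58, 2^{2}≡4, none ≡ 1, so ord_59(2) = 58 and 2 is a primitive root.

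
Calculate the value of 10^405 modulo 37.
Using Fermat: 10^{36} ≡ 1 (mod 37). 405 ≡ 9 (mod 36). So 10^{405} ≡ 10^{9} ≡ 1 (mod 37)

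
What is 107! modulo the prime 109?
(108)! = (107)! × (108) ≡ -1 (mod 109). So (107)! ≡ -1 × (108)^(-1) ≡ (-1)×(-1) = 1 (mod 109)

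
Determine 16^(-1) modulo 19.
Since 19 is prime, by Fermat 16^(-1) ≡ 16^{17} ≡ 6 mod 19. Verify: 16 × 6 = 96 ≡ 1 mod 19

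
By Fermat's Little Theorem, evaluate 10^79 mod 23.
By Fermat: 10^{22} ≡ 1 (mod 23). 79 = 3×22 + 13. So 10^{79} ≡ 10^{13} ≡ 15 (mod 23)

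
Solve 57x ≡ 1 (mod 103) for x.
Since 103 is prime, by Fermat 57^(-1) ≡ 57^{101} ≡ 47 (mod 103). Verify: 57 × 47 = 2679 ≡ 1 (mod 103)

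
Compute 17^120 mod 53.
Using Fermat: 17^{52} ≡ 1 (mod 53). 120 ≡ 16 (mod 52). So 17^{120} ≡ 17^{16} ≡ 16 (mod 53)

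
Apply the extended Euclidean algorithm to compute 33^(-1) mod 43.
Extended GCD: 33(-13) + 43(10) = 1. So 33^(-1) ≡ -13 ≡ 30 (mod 43). Verify: 33 × 30 = 990 ≡ 1 (mod 43)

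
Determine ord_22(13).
Powers of 13 mod 22: 13^1≡13, 13^2≡15, 13^3≡19, 13^4≡5, 13^5≡21, 13^6≡9, 13^7≡7, 13^8≡3, 13^9≡17, 13^10≡1. So the order of 13 is 10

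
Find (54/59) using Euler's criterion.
(54/59) = 54^{29} mod 59 = -1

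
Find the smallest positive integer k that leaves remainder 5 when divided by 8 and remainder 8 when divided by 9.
M = 8 × 9 = 72. M₁ = 9, y₁ ≡ 1 mod 8. M₂ = 8, y₂ ≡ 8 mod 9. k = 5×9×1 + 8×8×8 ≡ 53 mod 72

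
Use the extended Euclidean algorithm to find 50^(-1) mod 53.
Extended GCD: 50(-18) + 53(17) = 1. So 50^(-1) ≡ -18 ≡ 35 (mod 53). Verify: 50 × 35 = 1750 ≡ 1 (mod 53)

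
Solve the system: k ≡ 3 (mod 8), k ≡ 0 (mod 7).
M = 8 × 7 = 56. M₁ = 7, y₁ ≡ 7 (mod 8). M₂ = 8, y₂ ≡ 1 (mod 7). k = 3×7×7 + 0×8×1 ≡ 35 (mod 56)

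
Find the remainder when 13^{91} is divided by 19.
By Fermat: 13^{18} ≡ 1 (mod 19). 91 = 5×18 + 1. So 13^{91} ≡ 13^{1} ≡ 13 (mod 19)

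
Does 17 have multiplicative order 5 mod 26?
Powers of 17 mod 26: 17^1≡17, 17^2≡3, 17^3≡25, 17^4≡9, 17^5≡23, 17^6≡1. 17^5≡23≢1, so ord ≠ 5. No, the actual order is 6.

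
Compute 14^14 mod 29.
By repeated squaring (mod 29): 14^{1}≡14, 14^{2}≡22, 14^{4}≡20, 14^{8}≡23. Then 14^{14} = 14^{8+4+2} ≡ 23 × 20 × 22 ≡ 28 (mod 29)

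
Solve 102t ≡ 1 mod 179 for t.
Since 179 is prime, by Fermat 102^(-1) ≡ 102^{177} ≡ 86 mod 179. Verify: 102 × 86 = 8772 ≡ 1 mod 179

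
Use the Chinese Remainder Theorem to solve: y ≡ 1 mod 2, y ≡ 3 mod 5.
M = 2 × 5 = 10. M₁ = 5, y₁ ≡ 1 mod 2. M₂ = 2, y₂ ≡ 3 mod 5. y = 1×5×1 + 3×2×3 ≡ 3 mod 10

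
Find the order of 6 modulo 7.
Powers of 6 mod 7: 6^1≡6, 6^2≡1. ord_7(6) = 2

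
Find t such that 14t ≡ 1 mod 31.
Since 31 is prime, by Fermat 14^(-1) ≡ 14^{29} ≡ 20 mod 31. Verify: 14 × 20 = 280 ≡ 1 mod 31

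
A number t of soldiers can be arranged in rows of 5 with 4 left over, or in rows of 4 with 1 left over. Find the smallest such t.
M = 5 × 4 = 20. M₁ = 4, y₁ ≡ 4 (mod 5). M₂ = 5, y₂ ≡ 1 (mod 4). t = 4×4×4 + 1×5×1 ≡ 9 (mod 20)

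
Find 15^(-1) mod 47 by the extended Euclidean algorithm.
Extended GCD: 15(22) + 47(-7) = 1. So 15^(-1) ≡ 22 mod 47. Verify: 15 × 22 = 330 ≡ 1 mod 47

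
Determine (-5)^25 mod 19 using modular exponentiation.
Using Fermat: (-5)^{18} ≡ 1 (mod 19). 25 ≡ 7 (mod 18). So (-5)^{25} ≡ (-5)^{7} ≡ 3 (mod 19)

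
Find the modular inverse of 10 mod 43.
Since 43 is prime, by Fermat 10^(-1) ≡ 10^{41} ≡ 13 (mod 43). Verify: 10 × 13 = 130 ≡ 1 (mod 43)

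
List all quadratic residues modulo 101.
Squares in Z_101*: {1, 4, 5, 6, 9, 13, 14, 16, 17, 19, 20, 21, 22, 23, 24, 25, 30, 31, 33, 36, 37, 43, 45, 47, 49, 52, 54, 56, 58, 64, 65, 68, 70, 71, 76, 77, 78, 79, 80, 81, 82, 84, 85, 87, 88, 92, 95, 96, 97, 100}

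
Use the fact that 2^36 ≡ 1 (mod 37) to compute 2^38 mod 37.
By Fermat: 2^{36} ≡ 1 (mod 37). So 2^{38} = 2^{36} · 2^{2} ≡ 2^{2} ≡ 4 (mod 37)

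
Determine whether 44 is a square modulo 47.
By Euler's criterion: 44^{23} ≡ 46 mod 47. Since this equals -1 (≡ 46), 44 is not a QR.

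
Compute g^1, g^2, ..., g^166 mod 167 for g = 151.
151^1, 151^2, ..., 151^{166} mod 167: [151, 89, 79, 72, 17, 62, 10, 7, 55, 122, 52, 3, 119, 100, 70, 49, 51, 19, 30, 21, 165, 32, 156, 9, 23, 133, 43, 147, 153, 57, 90, 63, 161, 96, 134, 27, 69, 65, 129, 107, 125, 4, 103, 22, 149, 121, 68, 81, 40, 28, 53, 154, 41, 12, 142, 66, 113, 29, 37, 76, 120, 84, 159, 128, 123, 36, 92, 31, 5, 87, 111, 61, 26, 85, 143, 50, 35, 108, 109, 93, 15, 94, 166, 16, 78, 88, 95, 150, 105, 157, 160, 112, 45, 115, 164, 48, 67, 97, 118, 116, 148, 137, 146, 2, 135, 11, 158, 144, 34, 124, 20, 14, 110, 77, 104, 6, 71, 33, 140, 98, 102, 38, 60, 42, 163, 64, 145, 18, 46, 99, 86, 127, 139, 114, 13, 126, 155, 25, 101, 54, 138, 130, 91, 47, 83, 8, 39, 44, 131, 75, 136, 162, 80, 56, 106, 141, 82, 24, 117, 132, 59, 58, 74, 152, 73, 1]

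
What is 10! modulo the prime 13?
(12)! = (10)! × (11) × (12) ≡ -1 (mod 13). So (10)! ≡ -1 × [(12)(11)]^(-1) ≡ 6 (mod 13)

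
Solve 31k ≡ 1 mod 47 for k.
Since 47 is prime, by Fermat 31^(-1) ≡ 31^{45} ≡ 44 mod 47. Verify: 31 × 44 = 1364 ≡ 1 mod 47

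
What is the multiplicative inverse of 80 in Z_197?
Since 197 is prime, by Fermat 80^(-1) ≡ 80^{195} ≡ 165 (mod 197). Verify: 80 × 165 = 13200 ≡ 1 (mod 197)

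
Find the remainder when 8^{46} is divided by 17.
By Fermat: 8^{16} ≡ 1 (mod 17). 46 = 2×16 + 14. So 8^{46} ≡ 8^{14} ≡ 4 (mod 17)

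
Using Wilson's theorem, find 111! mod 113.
(112)! = (111)! × (112) ≡ -1 (mod 113). So (111)! ≡ -1 × (112)^(-1) ≡ (-1)×(-1) = 1 (mod 113)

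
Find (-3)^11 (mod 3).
By repeated squaring (mod 3): (-3)^{1}≡0, (-3)^{2}≡0, (-3)^{4}≡0, (-3)^{8}≡0. Then (-3)^{11} = (-3)^{8+2+1} ≡ 0 × 0 × 0 ≡ 0 (mod 3)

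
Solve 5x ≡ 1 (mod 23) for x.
Since 23 is prime, by Fermat 5^(-1) ≡ 5^{21} ≡ 14 (mod 23). Verify: 5 × 14 = 70 ≡ 1 (mod 23)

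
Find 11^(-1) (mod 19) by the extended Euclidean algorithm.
Extended GCD: 11(7) + 19(-4) = 1. So 11^(-1) ≡ 7 (mod 19). Verify: 11 × 7 = 77 ≡ 1 (mod 19)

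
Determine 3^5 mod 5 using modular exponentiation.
Using Fermat: 3^{4} ≡ 1 mod 5. 5 ≡ 1 mod 4. So 3^{5} ≡ 3^{1} ≡ 3 mod 5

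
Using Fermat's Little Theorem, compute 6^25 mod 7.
By Fermat: 6^{6} ≡ 1 (mod 7). 25 = 4×6 + 1. So 6^{25} ≡ 6^{1} ≡ 6 (mod 7)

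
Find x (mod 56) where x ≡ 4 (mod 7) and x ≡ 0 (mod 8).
M = 7 × 8 = 56. M₁ = 8, y₁ ≡ 1 (mod 7). M₂ = 7, y₂ ≡ 7 (mod 8). x = 4×8×1 + 0×7×7 ≡ 32 (mod 56)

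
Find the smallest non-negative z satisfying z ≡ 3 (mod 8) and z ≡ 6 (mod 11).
M = 8 × 11 = 88. M₁ = 11, y₁ ≡ 3 (mod 8). M₂ = 8, y₂ ≡ 7 (mod 11). z = 3×11×3 + 6×8×7 ≡ 83 (mod 88)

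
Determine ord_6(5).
Powers of 5 mod 6: 5^1≡5, 5^2≡1. So the order of 5 is 2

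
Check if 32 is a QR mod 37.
By Euler's criterion: 32^{18} ≡ 36 (mod 37). Since this equals -1 (≡ 36), 32 is not a QR.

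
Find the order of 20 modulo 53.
Powers of 20 mod 53: 20^1≡20, 20^2≡29, 20^3≡50, 20^4≡46, 20^5≡19, 20^6≡9, 20^7≡21, 20^8≡49, 20^9≡26, 20^10≡43, 20^11≡12, 20^12≡28, 20^13≡30, 20^14≡17, 20^15≡22, 20^16≡16, 20^17≡2, 20^18≡40, 20^19≡5, 20^20≡47, 20^21≡39, 20^22≡38, 20^23≡18, 20^24≡42, 20^25≡45, 20^26≡52, 20^27≡33, 20^28≡24, 20^29≡3, 20^30≡7, 20^31≡34, 20^32≡44, 20^33≡32, 20^34≡4, 20^35≡27, 20^36≡10, 20^37≡41, 20^38≡25, 20^39≡23, 20^40≡36, 20^41≡31, 20^42≡37, 20^43≡51, 20^44≡13, 20^45≡48, 20^46≡6, 20^47≡14, 20^48≡15, 20^49≡35, 20^50≡11, 20^51≡8, 20^52≡1. ord_53(20) = 52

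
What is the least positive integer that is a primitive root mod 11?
g = 2. For each prime q|10: 2^{5}≡10, 2^{2}≡4, none ≡ 1, so ord_11(2) = 10 and 2 is a primitive root.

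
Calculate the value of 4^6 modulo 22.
By repeated squaring mod 22: 4^{1}≡4, 4^{2}≡16, 4^{4}≡14. Then 4^{6} = 4^{4+2} ≡ 14 × 16 ≡ 4 mod 22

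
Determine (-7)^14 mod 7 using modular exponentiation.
By repeated squaring mod 7: (-7)^{1}≡0, (-7)^{2}≡0, (-7)^{4}≡0, (-7)^{8}≡0. Then (-7)^{14} = (-7)^{8+4+2} ≡ 0 × 0 × 0 ≡ 0 mod 7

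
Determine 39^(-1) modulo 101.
Since 101 is prime, by Fermat 39^(-1) ≡ 39^{99} ≡ 57 (mod 101). Verify: 39 × 57 = 2223 ≡ 1 (mod 101)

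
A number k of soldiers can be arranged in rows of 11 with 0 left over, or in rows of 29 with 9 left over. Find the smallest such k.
M = 11 × 29 = 319. M₁ = 29, y₁ ≡ 8 (mod 11). M₂ = 11, y₂ ≡ 8 (mod 29). k = 0×29×8 + 9×11×8 ≡ 154 (mod 319)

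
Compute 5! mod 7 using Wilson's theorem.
(6)! = (5)! × (6) ≡ -1 mod 7. So (5)! ≡ -1 × (6)^(-1) ≡ (-1)×(-1) = 1 mod 7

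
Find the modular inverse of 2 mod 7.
Since 7 is prime, by Fermat 2^(-1) ≡ 2^{5} ≡ 4 mod 7. Verify: 2 × 4 = 8 ≡ 1 mod 7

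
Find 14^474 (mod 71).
Using Fermat: 14^{70} ≡ 1 (mod 71). 474 ≡ 54 (mod 70). So 14^{474} ≡ 14^{54} ≡ 5 (mod 71)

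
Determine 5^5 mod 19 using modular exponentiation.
By repeated squaring mod 19: 5^{1}≡5, 5^{2}≡6, 5^{4}≡17. Then 5^{5} = 5^{4+1} ≡ 17 × 5 ≡ 9 mod 19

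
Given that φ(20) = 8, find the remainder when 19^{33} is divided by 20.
By Euler: 19^{8} ≡ 1 mod 20 since gcd(19, 20) = 1. 33 = 4×8 + 1. So 19^{33} ≡ 19^{1} ≡ 19 mod 20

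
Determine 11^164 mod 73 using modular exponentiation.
Using Fermat: 11^{72} ≡ 1 (mod 73). 164 ≡ 20 (mod 72). So 11^{164} ≡ 11^{20} ≡ 18 (mod 73)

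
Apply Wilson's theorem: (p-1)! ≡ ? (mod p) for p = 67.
By Wilson's theorem, (66)! ≡ -1 ≡ 66 mod 67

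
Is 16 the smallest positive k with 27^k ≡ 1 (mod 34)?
Powers of 27 mod 34: 27^1≡27, 27^2≡15, 27^3≡31, 27^4≡21, 27^5≡23, 27^6≡9, 27^7≡5, 27^8≡33, 27^9≡7, 27^10≡19, 27^11≡3, 27^12≡13, 27^13≡11, 27^14≡25, 27^15≡29, 27^16≡1. First k with 27^k≡1 is k=16. Yes, ord_34(27) = 16.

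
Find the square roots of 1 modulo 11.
The square roots of 1 mod 11 are 1 and 10. Verify: 1² = 1 ≡ 1 (mod 11)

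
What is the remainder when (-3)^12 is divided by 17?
By repeated squaring (mod 17): (-3)^{1}≡14, (-3)^{2}≡9, (-3)^{4}≡13, (-3)^{8}≡16. Then (-3)^{12} = (-3)^{8+4} ≡ 16 × 13 ≡ 4 (mod 17)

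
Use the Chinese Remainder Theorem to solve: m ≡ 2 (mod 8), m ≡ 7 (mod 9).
M = 8 × 9 = 72. M₁ = 9, y₁ ≡ 1 (mod 8). M₂ = 8, y₂ ≡ 8 (mod 9). m = 2×9×1 + 7×8×8 ≡ 34 (mod 72)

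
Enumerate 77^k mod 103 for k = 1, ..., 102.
77^1, 77^2, ..., 77^{102} mod 103: [77, 58, 37, 68, 86, 30, 44, 92, 80, 83, 5, 76, 84, 82, 31, 18, 47, 14, 48, 91, 3, 25, 71, 8, 101, 52, 90, 29, 70, 34, 43, 15, 22, 46, 40, 93, 54, 38, 42, 41, 67, 9, 75, 7, 24, 97, 53, 64, 87, 4, 102, 26, 45, 66, 35, 17, 73, 59, 11, 23, 20, 98, 27, 19, 21, 72, 85, 56, 89, 55, 12, 100, 78, 32, 95, 2, 51, 13, 74, 33, 69, 60, 88, 81, 57, 63, 10, 49, 65, 61, 62, 36, 94, 28, 96, 79, 6, 50, 39, 16, 99, 1]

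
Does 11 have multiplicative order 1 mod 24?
Powers of 11 mod 24: 11^1≡11, 11^2≡1. 11^1≡11≢1, so ord ≠ 1. No, the actual order is 2.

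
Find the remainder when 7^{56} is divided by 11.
By Fermat: 7^{10} ≡ 1 mod 11. 56 = 5×10 + 6. So 7^{56} ≡ 7^{6} ≡ 4 mod 11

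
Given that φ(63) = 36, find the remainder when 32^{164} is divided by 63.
By Euler: 32^{36} ≡ 1 mod 63 since gcd(32, 63) = 1. 164 = 4×36 + 20. So 32^{164} ≡ 32^{20} ≡ 16 mod 63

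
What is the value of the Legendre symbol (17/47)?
(17/47) = 17^{23} mod 47 = 1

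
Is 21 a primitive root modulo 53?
ord_53(21) divides 52. For each prime q|52: 21^{26}≡52, 21^{4}≡24, none ≡ 1. So 21 has order 52 and is a primitive root mod 53.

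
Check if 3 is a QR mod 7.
By Euler's criterion: 3^{3} ≡ 6 mod 7. Since this equals -1 (≡ 6), 3 is not a QR.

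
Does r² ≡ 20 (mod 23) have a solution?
By Euler's criterion: 20^{11} ≡ 22 (mod 23). Since this equals -1 (≡ 22), 20 is not a QR.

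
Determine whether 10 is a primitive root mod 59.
ord_59(10) divides 58. For each prime q|58: 10^{29}≡58, 10^{2}≡41, none ≡ 1. So 10 has order 58 and is a primitive root mod 59.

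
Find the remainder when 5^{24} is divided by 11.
By Fermat: 5^{10} ≡ 1 mod 11. 24 = 2×10 + 4. So 5^{24} ≡ 5^{4} ≡ 9 mod 11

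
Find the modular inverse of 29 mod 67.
Since 67 is prime, by Fermat 29^(-1) ≡ 29^{65} ≡ 37 mod 67. Verify: 29 × 37 = 1073 ≡ 1 mod 67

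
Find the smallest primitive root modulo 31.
g = 3. Powers: [3, 9, 27, 19, 26, 16, 17, ...] generates all 30 non-zero residues.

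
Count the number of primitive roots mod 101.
A prime p has φ(p-1) primitive roots; here φ(100) = 40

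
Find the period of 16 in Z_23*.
Powers of 16 mod 23: 16^1≡16, 16^2≡3, 16^3≡2, 16^4≡9, 16^5≡6, 16^6≡4, 16^7≡18, 16^8≡12, 16^9≡8, 16^10≡13, 16^11≡1. So the order of 16 is 11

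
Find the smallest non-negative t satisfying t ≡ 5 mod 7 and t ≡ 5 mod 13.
M = 7 × 13 = 91. M₁ = 13, y₁ ≡ 6 mod 7. M₂ = 7, y₂ ≡ 2 mod 13. t = 5×13×6 + 5×7×2 ≡ 5 mod 91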